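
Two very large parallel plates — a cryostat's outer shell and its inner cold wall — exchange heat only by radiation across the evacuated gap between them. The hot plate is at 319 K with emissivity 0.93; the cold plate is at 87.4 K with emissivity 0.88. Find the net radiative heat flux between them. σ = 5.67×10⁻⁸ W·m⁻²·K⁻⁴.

q ≈ 482 W/m²

For two infinite grey parallel plates, q = σ(T₁⁴ − T₂⁴)/(1/ε₁ + 1/ε₂ − 1).
T₁⁴ − T₂⁴ = 1.036×10¹⁰ − 5.835×10⁷ = 1.030×10¹⁰ K⁴.
1/ε₁ + 1/ε₂ − 1 = 1.075 + 1.136 − 1 = 1.212.
q = 5.67×10⁻⁸ × 1.030×10¹⁰ / 1.212.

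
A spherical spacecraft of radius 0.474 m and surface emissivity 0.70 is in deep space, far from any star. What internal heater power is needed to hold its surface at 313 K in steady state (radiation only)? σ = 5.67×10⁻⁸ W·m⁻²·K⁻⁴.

P = εσ·4πr²·T⁴.
4πr² = 2.823 m²; T⁴ = 9.598×10⁹ K⁴.
P = 0.70·5.67×10⁻⁸·2.823·9.598×10⁹.

P ≈ 1080 W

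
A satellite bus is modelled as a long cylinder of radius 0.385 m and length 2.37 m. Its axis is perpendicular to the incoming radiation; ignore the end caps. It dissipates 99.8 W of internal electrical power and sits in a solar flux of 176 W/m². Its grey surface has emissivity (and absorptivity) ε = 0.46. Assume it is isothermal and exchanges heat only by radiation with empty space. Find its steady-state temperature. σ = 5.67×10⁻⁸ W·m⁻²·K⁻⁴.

At steady state, absorbed solar power + internal power = radiated power.
Absorbed: α·S·A_cross = 0.46·176·1.825 = 147.7 W (cross-section 2rL).
Total input = 147.7 + 99.8 = 247.5 W.
Radiated: εσ·A_surf·T⁴ with A_surf = 2πrL = 5.733 m².
T⁴ = 247.5/(0.46·5.67×10⁻⁸·5.733) = 1.655×10⁹ K⁴.

T ≈ 202 K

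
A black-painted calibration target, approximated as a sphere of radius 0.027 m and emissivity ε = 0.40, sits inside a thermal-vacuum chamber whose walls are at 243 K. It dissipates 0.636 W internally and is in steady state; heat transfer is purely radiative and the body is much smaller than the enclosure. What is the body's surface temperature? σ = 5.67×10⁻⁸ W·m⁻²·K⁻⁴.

For a small grey body in a large enclosure, net radiated power = εσA(T⁴ − T_w⁴).
Steady state: P = εσA(T⁴ − T_w⁴) with A = 4πr² = 0.009161 m².
T⁴ = P/(εσA) + T_w⁴ = 0.636/(0.40·5.67×10⁻⁸·0.009161) + (243)⁴
    = 3.061×10⁹ + 3.487×10⁹ = 6.548×10⁹ K⁴.

T ≈ 284 K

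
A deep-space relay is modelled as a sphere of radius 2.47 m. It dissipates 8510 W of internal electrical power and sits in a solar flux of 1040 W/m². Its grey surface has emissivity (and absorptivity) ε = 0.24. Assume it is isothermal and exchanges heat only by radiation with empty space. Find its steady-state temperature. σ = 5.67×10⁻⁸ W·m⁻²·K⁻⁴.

At steady state, absorbed solar power + internal power = radiated power.
Absorbed: α·S·A_cross = 0.24·1040·19.17 = 4784 W (cross-section πr²).
Total input = 4784 + 8510 = 13290 W.
Radiated: εσ·A_surf·T⁴ with A_surf = 4πr² = 76.67 m².
T⁴ = 13290/(0.24·5.67×10⁻⁸·76.67) = 1.274×10¹⁰ K⁴.

T ≈ 336 K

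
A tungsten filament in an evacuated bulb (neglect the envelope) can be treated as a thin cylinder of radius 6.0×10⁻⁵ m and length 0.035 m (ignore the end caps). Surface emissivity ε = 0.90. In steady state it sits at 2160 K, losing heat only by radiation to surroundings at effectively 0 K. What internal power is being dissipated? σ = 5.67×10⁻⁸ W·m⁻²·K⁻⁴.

Steady state: P = εσA T⁴.
A = 2πrL = 1.319×10⁻⁵ m²; T⁴ = (2160)⁴ = 2.177×10¹³ K⁴.
P = 0.90 × 5.67×10⁻⁸ × 1.319×10⁻⁵ × 2.177×10¹³.

P ≈ 14.7 W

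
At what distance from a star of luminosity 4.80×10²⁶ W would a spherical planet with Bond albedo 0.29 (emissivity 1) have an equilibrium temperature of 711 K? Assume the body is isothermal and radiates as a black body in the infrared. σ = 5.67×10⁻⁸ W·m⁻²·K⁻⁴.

For an isothermal black-emitting sphere, (1−a)S·πr² = σ·4πr²·T⁴ ⇒ S = 4σT⁴/(1−a).
S = 4·5.67×10⁻⁸·(711)⁴/0.710 = 81630 W/m².
Flux falls as S = L/(4πd²), so d = √(L/(4πS)) = √(4.80×10²⁶/(4π·81630)).

d ≈ 2.16×10¹⁰ m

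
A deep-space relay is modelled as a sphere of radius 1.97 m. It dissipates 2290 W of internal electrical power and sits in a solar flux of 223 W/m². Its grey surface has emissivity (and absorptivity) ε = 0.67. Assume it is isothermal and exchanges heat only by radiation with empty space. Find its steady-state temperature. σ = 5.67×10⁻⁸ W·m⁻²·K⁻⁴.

T ≈ 217 K

At steady state, absorbed solar power + internal power = radiated power.
Absorbed: α·S·A_cross = 0.67·223·12.19 = 1822 W (cross-section πr²).
Total input = 1822 + 2290 = 4112 W.
Radiated: εσ·A_surf·T⁴ with A_surf = 4πr² = 48.77 m².
T⁴ = 4112/(0.67·5.67×10⁻⁸·48.77) = 2.219×10⁹ K⁴.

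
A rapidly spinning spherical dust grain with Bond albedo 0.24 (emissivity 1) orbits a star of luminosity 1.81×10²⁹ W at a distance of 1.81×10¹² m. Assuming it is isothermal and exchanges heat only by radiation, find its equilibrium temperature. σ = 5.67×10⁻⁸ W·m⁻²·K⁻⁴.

T ≈ 348 K

First find the stellar flux at distance d: S = L/(4πd²) = 1.81×10²⁹/(4π·(1.81×10¹²)²) = 4397 W/m².
For an isothermal sphere, absorbed (1−a)S·πr² = emitted σ·4πr²·T⁴, so T⁴ = (1−a)S/(4σ).
T⁴ = 0.760·4397/(4·5.67×10⁻⁸) = 1.473×10¹⁰ K⁴.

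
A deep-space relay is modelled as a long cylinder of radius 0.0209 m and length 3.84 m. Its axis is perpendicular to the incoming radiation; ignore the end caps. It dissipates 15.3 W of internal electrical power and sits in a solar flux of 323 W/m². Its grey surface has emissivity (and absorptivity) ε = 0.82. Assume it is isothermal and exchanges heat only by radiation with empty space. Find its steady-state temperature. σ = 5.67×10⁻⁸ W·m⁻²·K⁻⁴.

T ≈ 223 K

At steady state, absorbed solar power + internal power = radiated power.
Absorbed: α·S·A_cross = 0.82·323·0.1605 = 42.51 W (cross-section 2rL).
Total input = 42.51 + 15.3 = 57.81 W.
Radiated: εσ·A_surf·T⁴ with A_surf = 2πrL = 0.5043 m².
T⁴ = 57.81/(0.82·5.67×10⁻⁸·0.5043) = 2.466×10⁹ K⁴.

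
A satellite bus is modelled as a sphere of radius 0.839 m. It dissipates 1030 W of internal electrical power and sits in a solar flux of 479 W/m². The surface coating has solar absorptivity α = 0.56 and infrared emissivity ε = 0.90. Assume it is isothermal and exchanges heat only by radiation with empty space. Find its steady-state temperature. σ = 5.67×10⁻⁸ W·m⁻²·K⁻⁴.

T ≈ 245 K

At steady state, absorbed solar power + internal power = radiated power.
Absorbed: α·S·A_cross = 0.56·479·2.211 = 593.2 W (cross-section πr²).
Total input = 593.2 + 1030 = 1623 W.
Radiated: εσ·A_surf·T⁴ with A_surf = 4πr² = 8.846 m².
T⁴ = 1623/(0.90·5.67×10⁻⁸·8.846) = 3.596×10⁹ K⁴.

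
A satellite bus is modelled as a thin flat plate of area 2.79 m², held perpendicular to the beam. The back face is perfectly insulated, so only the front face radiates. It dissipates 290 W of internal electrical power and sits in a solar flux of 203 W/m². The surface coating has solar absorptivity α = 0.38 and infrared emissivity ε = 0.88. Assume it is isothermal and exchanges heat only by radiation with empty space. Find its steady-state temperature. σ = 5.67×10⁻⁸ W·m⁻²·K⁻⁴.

At steady state, absorbed solar power + internal power = radiated power.
Absorbed: α·S·A_cross = 0.38·203·2.790 = 215.2 W (cross-section A).
Total input = 215.2 + 290 = 505.2 W.
Radiated: εσ·A_surf·T⁴ with A_surf = A = 2.790 m².
T⁴ = 505.2/(0.88·5.67×10⁻⁸·2.790) = 3.629×10⁹ K⁴.

T ≈ 245 K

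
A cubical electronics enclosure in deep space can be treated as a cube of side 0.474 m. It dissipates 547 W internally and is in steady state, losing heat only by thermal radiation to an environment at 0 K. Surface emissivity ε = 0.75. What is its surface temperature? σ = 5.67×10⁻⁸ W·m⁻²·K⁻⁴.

T ≈ 313 K

Steady state: internal power = radiated power, P = εσA T⁴.
Radiating area A = 6L² = 1.348 m².
T⁴ = P/(εσA) = 547/(0.75·5.67×10⁻⁸·1.348) = 9.542×10⁹ K⁴.
T = (9.542×10⁹)^(1/4).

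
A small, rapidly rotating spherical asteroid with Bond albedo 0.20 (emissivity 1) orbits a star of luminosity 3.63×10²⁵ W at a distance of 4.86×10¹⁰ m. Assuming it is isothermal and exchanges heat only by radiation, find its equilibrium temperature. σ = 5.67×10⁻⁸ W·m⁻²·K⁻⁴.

T ≈ 256 K

First find the stellar flux at distance d: S = L/(4πd²) = 3.63×10²⁵/(4π·(4.86×10¹⁰)²) = 1223 W/m².
For an isothermal sphere, absorbed (1−a)S·πr² = emitted σ·4πr²·T⁴, so T⁴ = (1−a)S/(4σ).
T⁴ = 0.800·1223/(4·5.67×10⁻⁸) = 4.314×10⁹ K⁴.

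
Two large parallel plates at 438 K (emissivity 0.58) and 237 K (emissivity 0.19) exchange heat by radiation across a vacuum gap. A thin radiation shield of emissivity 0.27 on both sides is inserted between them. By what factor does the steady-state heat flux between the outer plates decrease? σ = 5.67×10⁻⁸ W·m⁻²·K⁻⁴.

factor ≈ 2.07

Without shield: q₀ = σΔ(T⁴)/(1/ε₁+1/ε₂−1) with denominator 5.987.
With shield the two gaps are in series; the resistances add: (1/ε₁+1/ε_s−1)+(1/ε_s+1/ε₂−1) = 4.428+7.967 = 12.39.
Heat-flux ratio q₀/q = 12.39/5.987.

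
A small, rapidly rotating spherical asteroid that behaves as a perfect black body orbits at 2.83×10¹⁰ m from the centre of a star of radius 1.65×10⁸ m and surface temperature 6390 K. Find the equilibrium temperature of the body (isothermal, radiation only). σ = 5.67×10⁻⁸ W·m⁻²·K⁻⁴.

The star's surface emits σT_*⁴; at distance d the flux is S = σT_*⁴(R_*/d)².
S = 5.67×10⁻⁸·(6390)⁴·(1.65×10⁸/2.83×10¹⁰)² = 3214 W/m².
For an isothermal sphere T⁴ = (1−a)S/(4σ) = 1.417×10¹⁰ K⁴.

T ≈ 345 K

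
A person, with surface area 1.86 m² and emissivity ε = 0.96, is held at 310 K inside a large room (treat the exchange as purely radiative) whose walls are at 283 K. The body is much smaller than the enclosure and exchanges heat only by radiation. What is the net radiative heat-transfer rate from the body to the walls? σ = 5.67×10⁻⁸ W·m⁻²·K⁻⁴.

For a small grey body in a large enclosure: P_net = εσA(T_body⁴ − T_wall⁴).
A = 1.86 m²; T_body⁴ − T_wall⁴ = 9.235×10⁹ − 6.414×10⁹ = 2.821×10⁹ K⁴.
|P_net| = 0.96·5.67×10⁻⁸·1.860·2.821×10⁹.

P_net ≈ 286 W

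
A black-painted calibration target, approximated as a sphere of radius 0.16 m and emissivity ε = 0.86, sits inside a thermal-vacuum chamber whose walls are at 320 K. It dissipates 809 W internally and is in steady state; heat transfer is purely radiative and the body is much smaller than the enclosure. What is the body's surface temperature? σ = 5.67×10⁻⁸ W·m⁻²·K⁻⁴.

T ≈ 499 K

For a small grey body in a large enclosure, net radiated power = εσA(T⁴ − T_w⁴).
Steady state: P = εσA(T⁴ − T_w⁴) with A = 4πr² = 0.3217 m².
T⁴ = P/(εσA) + T_w⁴ = 809/(0.86·5.67×10⁻⁸·0.3217) + (320)⁴
    = 5.157×10¹⁰ + 1.049×10¹⁰ = 6.206×10¹⁰ K⁴.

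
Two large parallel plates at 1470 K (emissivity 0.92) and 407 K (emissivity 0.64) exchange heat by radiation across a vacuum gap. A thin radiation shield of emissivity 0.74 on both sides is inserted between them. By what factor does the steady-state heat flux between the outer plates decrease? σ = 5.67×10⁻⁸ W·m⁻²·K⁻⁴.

Without shield: q₀ = σΔ(T⁴)/(1/ε₁+1/ε₂−1) with denominator 1.649.
With shield the two gaps are in series; the resistances add: (1/ε₁+1/ε_s−1)+(1/ε_s+1/ε₂−1) = 1.438+1.914 = 3.352.
Heat-flux ratio q₀/q = 3.352/1.649.

factor ≈ 2.03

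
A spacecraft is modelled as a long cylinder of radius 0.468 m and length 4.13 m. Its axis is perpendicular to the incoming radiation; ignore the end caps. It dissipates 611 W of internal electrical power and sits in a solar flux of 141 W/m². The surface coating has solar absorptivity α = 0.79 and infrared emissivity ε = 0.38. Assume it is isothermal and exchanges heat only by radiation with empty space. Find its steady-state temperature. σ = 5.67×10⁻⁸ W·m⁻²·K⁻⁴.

At steady state, absorbed solar power + internal power = radiated power.
Absorbed: α·S·A_cross = 0.79·141·3.866 = 430.6 W (cross-section 2rL).
Total input = 430.6 + 611 = 1042 W.
Radiated: εσ·A_surf·T⁴ with A_surf = 2πrL = 12.14 m².
T⁴ = 1042/(0.38·5.67×10⁻⁸·12.14) = 3.981×10⁹ K⁴.

T ≈ 251 K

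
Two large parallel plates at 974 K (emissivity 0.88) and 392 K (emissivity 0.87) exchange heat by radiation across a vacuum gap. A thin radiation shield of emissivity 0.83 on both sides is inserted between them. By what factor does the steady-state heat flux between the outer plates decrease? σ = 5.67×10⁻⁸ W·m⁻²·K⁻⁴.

Without shield: q₀ = σΔ(T⁴)/(1/ε₁+1/ε₂−1) with denominator 1.286.
With shield the two gaps are in series; the resistances add: (1/ε₁+1/ε_s−1)+(1/ε_s+1/ε₂−1) = 1.341+1.354 = 2.695.
Heat-flux ratio q₀/q = 2.695/1.286.

factor ≈ 2.10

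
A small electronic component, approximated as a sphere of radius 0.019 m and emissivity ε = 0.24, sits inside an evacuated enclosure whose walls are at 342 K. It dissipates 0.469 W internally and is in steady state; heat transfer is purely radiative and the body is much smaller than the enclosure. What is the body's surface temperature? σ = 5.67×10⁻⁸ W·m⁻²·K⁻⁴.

T ≈ 382 K

For a small grey body in a large enclosure, net radiated power = εσA(T⁴ − T_w⁴).
Steady state: P = εσA(T⁴ − T_w⁴) with A = 4πr² = 0.004536 m².
T⁴ = P/(εσA) + T_w⁴ = 0.469/(0.24·5.67×10⁻⁸·0.004536) + (342)⁴
    = 7.597×10⁹ + 1.368×10¹⁰ = 2.128×10¹⁰ K⁴.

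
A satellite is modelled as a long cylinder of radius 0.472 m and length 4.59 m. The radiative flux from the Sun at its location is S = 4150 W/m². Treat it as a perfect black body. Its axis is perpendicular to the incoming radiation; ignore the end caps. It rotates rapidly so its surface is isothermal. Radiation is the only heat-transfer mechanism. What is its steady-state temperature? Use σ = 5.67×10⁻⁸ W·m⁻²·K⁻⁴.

T ≈ 391 K

At equilibrium, absorbed power = emitted power.
Absorbing cross-section = 2rL = 4.333 m²; emitting surface = 2πrL = 13.61 m² (ratio π).
S·A_cross = εσ·A_surf·T⁴  ⇒  T⁴ = S/(πσ).
T⁴ = 1.00·4150/(π·5.67×10⁻⁸) = 2.330×10¹⁰ K⁴.
T = (2.330×10¹⁰)^(1/4).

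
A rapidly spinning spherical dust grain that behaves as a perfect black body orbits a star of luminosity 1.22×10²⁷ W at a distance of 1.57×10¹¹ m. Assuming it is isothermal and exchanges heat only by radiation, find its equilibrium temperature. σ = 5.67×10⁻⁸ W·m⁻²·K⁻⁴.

T ≈ 363 K

First find the stellar flux at distance d: S = L/(4πd²) = 1.22×10²⁷/(4π·(1.57×10¹¹)²) = 3939 W/m².
For an isothermal sphere, absorbed (1−a)S·πr² = emitted σ·4πr²·T⁴, so T⁴ = (1−a)S/(4σ).
T⁴ = 1.00·3939/(4·5.67×10⁻⁸) = 1.737×10¹⁰ K⁴.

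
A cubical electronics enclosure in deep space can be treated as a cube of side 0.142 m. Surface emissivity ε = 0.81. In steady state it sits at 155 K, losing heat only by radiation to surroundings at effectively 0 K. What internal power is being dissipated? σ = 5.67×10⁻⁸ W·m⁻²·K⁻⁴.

Steady state: P = εσA T⁴.
A = 6L² = 0.1210 m²; T⁴ = (155)⁴ = 5.772×10⁸ K⁴.
P = 0.81 × 5.67×10⁻⁸ × 0.1210 × 5.772×10⁸.

P ≈ 3.21 W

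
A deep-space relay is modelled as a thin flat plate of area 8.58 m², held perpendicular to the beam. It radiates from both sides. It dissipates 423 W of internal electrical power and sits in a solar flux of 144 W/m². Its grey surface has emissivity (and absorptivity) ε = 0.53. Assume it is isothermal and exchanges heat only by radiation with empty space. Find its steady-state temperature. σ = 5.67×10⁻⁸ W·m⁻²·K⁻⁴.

At steady state, absorbed solar power + internal power = radiated power.
Absorbed: α·S·A_cross = 0.53·144·8.580 = 654.8 W (cross-section A).
Total input = 654.8 + 423 = 1078 W.
Radiated: εσ·A_surf·T⁴ with A_surf = 2A = 17.16 m².
T⁴ = 1078/(0.53·5.67×10⁻⁸·17.16) = 2.090×10⁹ K⁴.

T ≈ 214 K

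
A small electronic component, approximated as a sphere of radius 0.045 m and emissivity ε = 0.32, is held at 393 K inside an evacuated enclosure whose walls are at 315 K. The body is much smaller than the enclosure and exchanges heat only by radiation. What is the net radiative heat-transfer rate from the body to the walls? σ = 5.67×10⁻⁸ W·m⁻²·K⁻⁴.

For a small grey body in a large enclosure: P_net = εσA(T_body⁴ − T_wall⁴).
A = 4πr² = 0.02545 m²; T_body⁴ − T_wall⁴ = 2.385×10¹⁰ − 9.846×10⁹ = 1.401×10¹⁰ K⁴.
|P_net| = 0.32·5.67×10⁻⁸·0.02545·1.401×10¹⁰.

P_net ≈ 6.47 W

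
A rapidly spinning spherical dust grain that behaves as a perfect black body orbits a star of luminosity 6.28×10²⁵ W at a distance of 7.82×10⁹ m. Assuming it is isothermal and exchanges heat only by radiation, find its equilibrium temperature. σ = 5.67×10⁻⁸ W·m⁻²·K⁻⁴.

First find the stellar flux at distance d: S = L/(4πd²) = 6.28×10²⁵/(4π·(7.82×10⁹)²) = 81720 W/m².
For an isothermal sphere, absorbed (1−a)S·πr² = emitted σ·4πr²·T⁴, so T⁴ = (1−a)S/(4σ).
T⁴ = 1.00·81720/(4·5.67×10⁻⁸) = 3.603×10¹¹ K⁴.

T ≈ 775 K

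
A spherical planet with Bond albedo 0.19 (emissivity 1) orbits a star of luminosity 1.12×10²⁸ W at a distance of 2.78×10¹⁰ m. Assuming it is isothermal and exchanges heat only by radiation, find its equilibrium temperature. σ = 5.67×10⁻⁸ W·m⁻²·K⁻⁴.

T ≈ 1420 K

First find the stellar flux at distance d: S = L/(4πd²) = 1.12×10²⁸/(4π·(2.78×10¹⁰)²) = 1.153×10⁶ W/m².
For an isothermal sphere, absorbed (1−a)S·πr² = emitted σ·4πr²·T⁴, so T⁴ = (1−a)S/(4σ).
T⁴ = 0.810·1.153×10⁶/(4·5.67×10⁻⁸) = 4.119×10¹² K⁴.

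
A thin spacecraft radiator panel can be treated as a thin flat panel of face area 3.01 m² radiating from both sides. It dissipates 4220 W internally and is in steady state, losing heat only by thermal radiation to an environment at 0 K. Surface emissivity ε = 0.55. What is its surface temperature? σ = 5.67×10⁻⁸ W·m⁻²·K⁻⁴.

Steady state: internal power = radiated power, P = εσA T⁴.
Radiating area A = 2·3.01 = 6.020 m².
T⁴ = P/(εσA) = 4220/(0.55·5.67×10⁻⁸·6.020) = 2.248×10¹⁰ K⁴.
T = (2.248×10¹⁰)^(1/4).

T ≈ 387 K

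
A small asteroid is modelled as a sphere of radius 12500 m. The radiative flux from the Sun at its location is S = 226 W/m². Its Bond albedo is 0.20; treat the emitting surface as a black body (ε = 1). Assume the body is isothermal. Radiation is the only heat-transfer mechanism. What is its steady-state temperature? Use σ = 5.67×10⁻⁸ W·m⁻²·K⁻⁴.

T ≈ 168 K

At equilibrium, absorbed power = emitted power.
Absorbing cross-section = πr² = 4.909×10⁸ m²; emitting surface = 4πr² = 1.963×10⁹ m² (ratio 4).
(1−a)S·A_cross = εσ·A_surf·T⁴  ⇒  T⁴ = (1−a)S/(4σ).
T⁴ = 0.800·226/(4·5.67×10⁻⁸) = 7.972×10⁸ K⁴.
T = (7.972×10⁸)^(1/4).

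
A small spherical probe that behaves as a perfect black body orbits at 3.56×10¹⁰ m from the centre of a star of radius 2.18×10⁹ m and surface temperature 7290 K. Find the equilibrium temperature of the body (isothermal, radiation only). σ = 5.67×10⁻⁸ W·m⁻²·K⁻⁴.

The star's surface emits σT_*⁴; at distance d the flux is S = σT_*⁴(R_*/d)².
S = 5.67×10⁻⁸·(7290)⁴·(2.18×10⁹/3.56×10¹⁰)² = 6.005×10⁵ W/m².
For an isothermal sphere T⁴ = (1−a)S/(4σ) = 2.648×10¹² K⁴.

T ≈ 1280 K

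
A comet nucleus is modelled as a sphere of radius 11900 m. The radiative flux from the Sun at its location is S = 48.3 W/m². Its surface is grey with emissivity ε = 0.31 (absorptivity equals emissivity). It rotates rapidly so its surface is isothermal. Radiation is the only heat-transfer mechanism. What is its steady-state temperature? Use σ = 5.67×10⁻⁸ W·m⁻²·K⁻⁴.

At equilibrium, absorbed power = emitted power.
Absorbing cross-section = πr² = 4.449×10⁸ m²; emitting surface = 4πr² = 1.780×10⁹ m² (ratio 4).
εS·A_cross = εσ·A_surf·T⁴  ⇒  T⁴ = S/(4σ)   (ε cancels).
T⁴ = 48.3/(4·5.67×10⁻⁸) = 2.130×10⁸ K⁴.
T = (2.130×10⁸)^(1/4).

T ≈ 121 K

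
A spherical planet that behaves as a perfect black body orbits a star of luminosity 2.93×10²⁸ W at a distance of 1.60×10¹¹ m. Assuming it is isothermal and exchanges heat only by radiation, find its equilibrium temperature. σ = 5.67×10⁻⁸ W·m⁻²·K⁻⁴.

First find the stellar flux at distance d: S = L/(4πd²) = 2.93×10²⁸/(4π·(1.60×10¹¹)²) = 91080 W/m².
For an isothermal sphere, absorbed (1−a)S·πr² = emitted σ·4πr²·T⁴, so T⁴ = (1−a)S/(4σ).
T⁴ = 1.00·91080/(4·5.67×10⁻⁸) = 4.016×10¹¹ K⁴.

T ≈ 796 K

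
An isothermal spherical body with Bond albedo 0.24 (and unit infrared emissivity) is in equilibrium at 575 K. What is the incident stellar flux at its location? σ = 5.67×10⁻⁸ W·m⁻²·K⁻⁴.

S ≈ 32600 W/m²

(1−a)S·πr² = σ·4πr²·T⁴ ⇒ S = 4σT⁴/(1−a).
S = 4·5.67×10⁻⁸·1.093×10¹¹/0.760.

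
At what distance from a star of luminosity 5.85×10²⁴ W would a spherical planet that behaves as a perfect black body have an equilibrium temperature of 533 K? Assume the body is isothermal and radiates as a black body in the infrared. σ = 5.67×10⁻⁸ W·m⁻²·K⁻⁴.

d ≈ 5.04×10⁹ m

For an isothermal black-emitting sphere, (1−a)S·πr² = σ·4πr²·T⁴ ⇒ S = 4σT⁴/(1−a).
S = 4·5.67×10⁻⁸·(533)⁴/1.00 = 18300 W/m².
Flux falls as S = L/(4πd²), so d = √(L/(4πS)) = √(5.85×10²⁴/(4π·18300)).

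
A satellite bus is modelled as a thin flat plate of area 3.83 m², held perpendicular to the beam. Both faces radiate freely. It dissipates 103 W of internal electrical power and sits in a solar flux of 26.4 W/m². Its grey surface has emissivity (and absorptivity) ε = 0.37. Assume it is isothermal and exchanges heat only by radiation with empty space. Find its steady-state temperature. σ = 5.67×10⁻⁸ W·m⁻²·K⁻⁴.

T ≈ 172 K

At steady state, absorbed solar power + internal power = radiated power.
Absorbed: α·S·A_cross = 0.37·26.4·3.830 = 37.41 W (cross-section A).
Total input = 37.41 + 103 = 140.4 W.
Radiated: εσ·A_surf·T⁴ with A_surf = 2A = 7.660 m².
T⁴ = 140.4/(0.37·5.67×10⁻⁸·7.660) = 8.738×10⁸ K⁴.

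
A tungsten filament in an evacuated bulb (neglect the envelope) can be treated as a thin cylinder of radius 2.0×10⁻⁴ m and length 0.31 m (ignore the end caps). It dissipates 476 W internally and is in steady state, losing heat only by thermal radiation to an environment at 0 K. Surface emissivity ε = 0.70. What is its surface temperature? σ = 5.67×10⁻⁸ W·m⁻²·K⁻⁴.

Steady state: internal power = radiated power, P = εσA T⁴.
Radiating area A = 2πrL = 3.896×10⁻⁴ m².
T⁴ = P/(εσA) = 476/(0.70·5.67×10⁻⁸·3.896×10⁻⁴) = 3.079×10¹³ K⁴.
T = (3.079×10¹³)^(1/4).

T ≈ 2360 K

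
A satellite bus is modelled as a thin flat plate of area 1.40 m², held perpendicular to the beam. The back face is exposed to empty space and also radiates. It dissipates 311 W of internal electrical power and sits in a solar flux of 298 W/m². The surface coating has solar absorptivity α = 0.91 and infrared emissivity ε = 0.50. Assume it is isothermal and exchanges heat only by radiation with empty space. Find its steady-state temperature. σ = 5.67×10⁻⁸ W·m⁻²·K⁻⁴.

At steady state, absorbed solar power + internal power = radiated power.
Absorbed: α·S·A_cross = 0.91·298·1.400 = 379.7 W (cross-section A).
Total input = 379.7 + 311 = 690.7 W.
Radiated: εσ·A_surf·T⁴ with A_surf = 2A = 2.800 m².
T⁴ = 690.7/(0.50·5.67×10⁻⁸·2.800) = 8.701×10⁹ K⁴.

T ≈ 305 K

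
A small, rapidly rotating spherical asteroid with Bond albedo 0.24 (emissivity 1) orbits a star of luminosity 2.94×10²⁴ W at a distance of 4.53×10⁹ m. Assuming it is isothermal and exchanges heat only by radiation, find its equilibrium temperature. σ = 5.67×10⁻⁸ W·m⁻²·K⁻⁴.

T ≈ 442 K

First find the stellar flux at distance d: S = L/(4πd²) = 2.94×10²⁴/(4π·(4.53×10⁹)²) = 11400 W/m².
For an isothermal sphere, absorbed (1−a)S·πr² = emitted σ·4πr²·T⁴, so T⁴ = (1−a)S/(4σ).
T⁴ = 0.760·11400/(4·5.67×10⁻⁸) = 3.820×10¹⁰ K⁴.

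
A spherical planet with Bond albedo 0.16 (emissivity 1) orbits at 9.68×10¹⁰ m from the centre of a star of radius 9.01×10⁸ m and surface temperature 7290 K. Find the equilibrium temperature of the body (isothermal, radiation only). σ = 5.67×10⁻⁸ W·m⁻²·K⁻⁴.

The star's surface emits σT_*⁴; at distance d the flux is S = σT_*⁴(R_*/d)².
S = 5.67×10⁻⁸·(7290)⁴·(9.01×10⁸/9.68×10¹⁰)² = 13870 W/m².
For an isothermal sphere T⁴ = (1−a)S/(4σ) = 5.138×10¹⁰ K⁴.

T ≈ 476 K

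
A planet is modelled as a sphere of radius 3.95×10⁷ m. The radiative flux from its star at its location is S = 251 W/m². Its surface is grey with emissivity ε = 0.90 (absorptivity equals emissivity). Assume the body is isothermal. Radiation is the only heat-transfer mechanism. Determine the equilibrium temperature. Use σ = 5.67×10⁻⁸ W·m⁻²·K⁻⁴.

T ≈ 182 K

At equilibrium, absorbed power = emitted power.
Absorbing cross-section = πr² = 4.902×10¹⁵ m²; emitting surface = 4πr² = 1.961×10¹⁶ m² (ratio 4).
εS·A_cross = εσ·A_surf·T⁴  ⇒  T⁴ = S/(4σ)   (ε cancels).
T⁴ = 251/(4·5.67×10⁻⁸) = 1.107×10⁹ K⁴.
T = (1.107×10⁹)^(1/4).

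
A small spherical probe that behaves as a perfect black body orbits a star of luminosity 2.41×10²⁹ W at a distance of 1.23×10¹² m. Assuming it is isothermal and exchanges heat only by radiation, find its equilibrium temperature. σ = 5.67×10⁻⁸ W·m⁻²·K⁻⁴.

First find the stellar flux at distance d: S = L/(4πd²) = 2.41×10²⁹/(4π·(1.23×10¹²)²) = 12680 W/m².
For an isothermal sphere, absorbed (1−a)S·πr² = emitted σ·4πr²·T⁴, so T⁴ = (1−a)S/(4σ).
T⁴ = 1.00·12680/(4·5.67×10⁻⁸) = 5.589×10¹⁰ K⁴.

T ≈ 486 K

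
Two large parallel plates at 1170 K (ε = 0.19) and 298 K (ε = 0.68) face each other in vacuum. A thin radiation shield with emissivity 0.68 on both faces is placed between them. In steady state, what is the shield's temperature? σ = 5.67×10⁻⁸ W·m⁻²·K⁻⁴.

T_s ≈ 832 K

In steady state the net flux on the hot side equals that on the cold side.
σ(T₁⁴−T_s⁴)/D₁ = σ(T_s⁴−T₂⁴)/D₂, with D₁ = 1/ε₁+1/ε_s−1 = 5.734, D₂ = 1/ε_s+1/ε₂−1 = 1.941.
Solve for T_s⁴: T_s⁴ = (D₂·T₁⁴ + D₁·T₂⁴)/(D₁+D₂) = 4.798×10¹¹ K⁴.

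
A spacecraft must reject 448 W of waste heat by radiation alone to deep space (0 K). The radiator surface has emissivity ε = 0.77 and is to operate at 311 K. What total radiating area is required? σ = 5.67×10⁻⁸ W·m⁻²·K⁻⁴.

P = εσA T⁴ ⇒ A = P/(εσT⁴).
T⁴ = 9.355×10⁹ K⁴.
A = 448/(0.77 × 5.67×10⁻⁸ × 9.355×10⁹).

A ≈ 1.10 m²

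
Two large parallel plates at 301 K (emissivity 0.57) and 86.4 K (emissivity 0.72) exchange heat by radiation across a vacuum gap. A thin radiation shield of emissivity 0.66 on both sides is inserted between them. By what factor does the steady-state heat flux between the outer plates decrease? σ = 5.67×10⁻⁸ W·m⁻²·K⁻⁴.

Without shield: q₀ = σΔ(T⁴)/(1/ε₁+1/ε₂−1) with denominator 2.143.
With shield the two gaps are in series; the resistances add: (1/ε₁+1/ε_s−1)+(1/ε_s+1/ε₂−1) = 2.270+1.904 = 4.174.
Heat-flux ratio q₀/q = 4.174/2.143.

factor ≈ 1.95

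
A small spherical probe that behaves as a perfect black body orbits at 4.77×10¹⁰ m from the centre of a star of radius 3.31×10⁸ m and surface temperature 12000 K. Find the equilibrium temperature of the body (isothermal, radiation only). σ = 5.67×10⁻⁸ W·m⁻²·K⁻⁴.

T ≈ 707 K

The star's surface emits σT_*⁴; at distance d the flux is S = σT_*⁴(R_*/d)².
S = 5.67×10⁻⁸·(12000)⁴·(3.31×10⁸/4.77×10¹⁰)² = 56610 W/m².
For an isothermal sphere T⁴ = (1−a)S/(4σ) = 2.496×10¹¹ K⁴.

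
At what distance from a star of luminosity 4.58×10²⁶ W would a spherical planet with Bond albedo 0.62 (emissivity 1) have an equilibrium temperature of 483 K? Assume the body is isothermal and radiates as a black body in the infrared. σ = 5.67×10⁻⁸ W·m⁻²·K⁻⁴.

For an isothermal black-emitting sphere, (1−a)S·πr² = σ·4πr²·T⁴ ⇒ S = 4σT⁴/(1−a).
S = 4·5.67×10⁻⁸·(483)⁴/0.380 = 32480 W/m².
Flux falls as S = L/(4πd²), so d = √(L/(4πS)) = √(4.58×10²⁶/(4π·32480)).

d ≈ 3.35×10¹⁰ m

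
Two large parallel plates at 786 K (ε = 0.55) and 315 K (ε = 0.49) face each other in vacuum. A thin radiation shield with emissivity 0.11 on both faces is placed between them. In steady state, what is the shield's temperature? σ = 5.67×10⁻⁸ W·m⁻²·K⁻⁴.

In steady state the net flux on the hot side equals that on the cold side.
σ(T₁⁴−T_s⁴)/D₁ = σ(T_s⁴−T₂⁴)/D₂, with D₁ = 1/ε₁+1/ε_s−1 = 9.909, D₂ = 1/ε_s+1/ε₂−1 = 10.13.
Solve for T_s⁴: T_s⁴ = (D₂·T₁⁴ + D₁·T₂⁴)/(D₁+D₂) = 1.978×10¹¹ K⁴.

T_s ≈ 667 K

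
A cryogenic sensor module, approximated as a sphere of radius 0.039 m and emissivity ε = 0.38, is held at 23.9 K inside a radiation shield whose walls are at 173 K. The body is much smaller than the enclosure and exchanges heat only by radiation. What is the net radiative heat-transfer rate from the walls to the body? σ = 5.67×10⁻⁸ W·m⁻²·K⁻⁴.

For a small grey body in a large enclosure: P_net = εσA(T_body⁴ − T_wall⁴).
A = 4πr² = 0.01911 m²; T_body⁴ − T_wall⁴ = 3.263×10⁵ − 8.957×10⁸ = -8.954×10⁸ K⁴.
|P_net| = 0.38·5.67×10⁻⁸·0.01911·8.954×10⁸.

P_net ≈ 0.369 W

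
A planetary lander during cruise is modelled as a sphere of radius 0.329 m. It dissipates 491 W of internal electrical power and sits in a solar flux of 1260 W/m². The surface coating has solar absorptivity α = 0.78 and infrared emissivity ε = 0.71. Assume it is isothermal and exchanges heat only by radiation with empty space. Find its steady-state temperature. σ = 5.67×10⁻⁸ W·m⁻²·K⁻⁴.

At steady state, absorbed solar power + internal power = radiated power.
Absorbed: α·S·A_cross = 0.78·1260·0.3400 = 334.2 W (cross-section πr²).
Total input = 334.2 + 491 = 825.2 W.
Radiated: εσ·A_surf·T⁴ with A_surf = 4πr² = 1.360 m².
T⁴ = 825.2/(0.71·5.67×10⁻⁸·1.360) = 1.507×10¹⁰ K⁴.

T ≈ 350 K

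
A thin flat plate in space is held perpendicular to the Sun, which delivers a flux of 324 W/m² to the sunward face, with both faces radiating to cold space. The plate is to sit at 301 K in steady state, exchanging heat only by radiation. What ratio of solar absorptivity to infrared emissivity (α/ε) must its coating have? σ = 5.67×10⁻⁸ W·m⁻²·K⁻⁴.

Balance: αS·A = εσ·2A·T⁴ ⇒ α/ε = 2σT⁴/S.
α/ε = 2·5.67×10⁻⁸·(301)⁴/324 = 2·5.67×10⁻⁸·8.209×10⁹/324.

α/ε ≈ 2.87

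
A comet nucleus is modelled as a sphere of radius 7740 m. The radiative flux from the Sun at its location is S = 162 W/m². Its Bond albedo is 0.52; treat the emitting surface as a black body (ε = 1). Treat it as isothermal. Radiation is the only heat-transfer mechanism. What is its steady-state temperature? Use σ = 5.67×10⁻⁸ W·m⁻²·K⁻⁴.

At equilibrium, absorbed power = emitted power.
Absorbing cross-section = πr² = 1.882×10⁸ m²; emitting surface = 4πr² = 7.528×10⁸ m² (ratio 4).
(1−a)S·A_cross = εσ·A_surf·T⁴  ⇒  T⁴ = (1−a)S/(4σ).
T⁴ = 0.480·162/(4·5.67×10⁻⁸) = 3.429×10⁸ K⁴.
T = (3.429×10⁸)^(1/4).

T ≈ 136 K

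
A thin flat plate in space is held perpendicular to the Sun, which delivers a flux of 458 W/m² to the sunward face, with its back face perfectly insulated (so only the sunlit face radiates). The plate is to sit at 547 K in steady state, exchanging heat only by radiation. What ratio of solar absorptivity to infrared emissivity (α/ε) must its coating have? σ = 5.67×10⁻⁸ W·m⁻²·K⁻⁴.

Balance: αS·A = εσ·1A·T⁴ ⇒ α/ε = σT⁴/S.
α/ε = 5.67×10⁻⁸·(547)⁴/458 = 5.67×10⁻⁸·8.953×10¹⁰/458.

α/ε ≈ 11.1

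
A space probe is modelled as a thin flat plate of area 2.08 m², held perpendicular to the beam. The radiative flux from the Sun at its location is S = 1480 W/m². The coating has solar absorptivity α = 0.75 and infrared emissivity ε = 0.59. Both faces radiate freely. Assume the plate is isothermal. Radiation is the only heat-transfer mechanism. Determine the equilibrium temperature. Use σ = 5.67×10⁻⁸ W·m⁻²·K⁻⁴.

T ≈ 359 K

At equilibrium, absorbed power = emitted power.
Absorbing cross-section = A = 2.080 m²; emitting surface = 2A = 4.160 m² (ratio 2).
αS·A_cross = εσ·A_surf·T⁴  ⇒  T⁴ = αS/(ε·2σ).
T⁴ = 0.750·1480/(0.59·2·5.67×10⁻⁸) = 1.659×10¹⁰ K⁴.
T = (1.659×10¹⁰)^(1/4).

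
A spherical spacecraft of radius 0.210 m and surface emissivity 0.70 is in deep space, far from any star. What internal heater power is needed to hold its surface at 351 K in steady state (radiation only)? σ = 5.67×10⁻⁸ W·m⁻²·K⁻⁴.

P = εσ·4πr²·T⁴.
4πr² = 0.5542 m²; T⁴ = 1.518×10¹⁰ K⁴.
P = 0.70·5.67×10⁻⁸·0.5542·1.518×10¹⁰.

P ≈ 334 W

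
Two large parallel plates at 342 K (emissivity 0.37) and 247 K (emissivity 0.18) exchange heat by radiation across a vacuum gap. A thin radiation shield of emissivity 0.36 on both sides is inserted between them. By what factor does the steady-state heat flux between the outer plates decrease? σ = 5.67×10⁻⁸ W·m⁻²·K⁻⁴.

Without shield: q₀ = σΔ(T⁴)/(1/ε₁+1/ε₂−1) with denominator 7.258.
With shield the two gaps are in series; the resistances add: (1/ε₁+1/ε_s−1)+(1/ε_s+1/ε₂−1) = 4.480+7.333 = 11.81.
Heat-flux ratio q₀/q = 11.81/7.258.

factor ≈ 1.63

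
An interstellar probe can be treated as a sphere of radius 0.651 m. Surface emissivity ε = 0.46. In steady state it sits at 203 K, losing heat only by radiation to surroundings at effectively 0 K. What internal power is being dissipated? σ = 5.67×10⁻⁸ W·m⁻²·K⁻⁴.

Steady state: P = εσA T⁴.
A = 4πr² = 5.326 m²; T⁴ = (203)⁴ = 1.698×10⁹ K⁴.
P = 0.46 × 5.67×10⁻⁸ × 5.326 × 1.698×10⁹.

P ≈ 236 W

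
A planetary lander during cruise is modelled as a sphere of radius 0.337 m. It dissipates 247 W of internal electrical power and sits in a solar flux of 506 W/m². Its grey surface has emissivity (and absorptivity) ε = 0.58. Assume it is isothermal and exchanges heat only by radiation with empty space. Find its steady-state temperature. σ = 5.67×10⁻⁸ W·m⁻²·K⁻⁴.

T ≈ 294 K

At steady state, absorbed solar power + internal power = radiated power.
Absorbed: α·S·A_cross = 0.58·506·0.3568 = 104.7 W (cross-section πr²).
Total input = 104.7 + 247 = 351.7 W.
Radiated: εσ·A_surf·T⁴ with A_surf = 4πr² = 1.427 m².
T⁴ = 351.7/(0.58·5.67×10⁻⁸·1.427) = 7.494×10⁹ K⁴.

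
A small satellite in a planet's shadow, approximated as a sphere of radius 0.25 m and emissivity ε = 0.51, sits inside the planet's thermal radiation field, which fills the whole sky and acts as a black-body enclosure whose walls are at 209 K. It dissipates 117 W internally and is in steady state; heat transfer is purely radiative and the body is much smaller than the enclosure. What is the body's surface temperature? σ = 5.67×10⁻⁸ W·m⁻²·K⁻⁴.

For a small grey body in a large enclosure, net radiated power = εσA(T⁴ − T_w⁴).
Steady state: P = εσA(T⁴ − T_w⁴) with A = 4πr² = 0.7854 m².
T⁴ = P/(εσA) + T_w⁴ = 117/(0.51·5.67×10⁻⁸·0.7854) + (209)⁴
    = 5.152×10⁹ + 1.908×10⁹ = 7.060×10⁹ K⁴.

T ≈ 290 K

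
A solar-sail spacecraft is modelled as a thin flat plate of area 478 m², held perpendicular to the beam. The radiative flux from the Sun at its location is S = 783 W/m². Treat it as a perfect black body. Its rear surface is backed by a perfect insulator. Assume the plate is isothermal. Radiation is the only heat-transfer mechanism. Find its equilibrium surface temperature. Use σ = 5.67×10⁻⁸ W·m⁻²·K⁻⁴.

T ≈ 343 K

At equilibrium, absorbed power = emitted power.
Absorbing cross-section = A = 478.0 m²; emitting surface = A = 478.0 m² (ratio 1).
S·A_cross = εσ·A_surf·T⁴  ⇒  T⁴ = S/(1σ).
T⁴ = 1.00·783/(1·5.67×10⁻⁸) = 1.381×10¹⁰ K⁴.
T = (1.381×10¹⁰)^(1/4).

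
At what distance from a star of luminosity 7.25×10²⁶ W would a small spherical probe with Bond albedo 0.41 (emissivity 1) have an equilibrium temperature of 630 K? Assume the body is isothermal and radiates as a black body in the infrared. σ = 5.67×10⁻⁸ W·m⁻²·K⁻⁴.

d ≈ 3.09×10¹⁰ m

For an isothermal black-emitting sphere, (1−a)S·πr² = σ·4πr²·T⁴ ⇒ S = 4σT⁴/(1−a).
S = 4·5.67×10⁻⁸·(630)⁴/0.590 = 60560 W/m².
Flux falls as S = L/(4πd²), so d = √(L/(4πS)) = √(7.25×10²⁶/(4π·60560)).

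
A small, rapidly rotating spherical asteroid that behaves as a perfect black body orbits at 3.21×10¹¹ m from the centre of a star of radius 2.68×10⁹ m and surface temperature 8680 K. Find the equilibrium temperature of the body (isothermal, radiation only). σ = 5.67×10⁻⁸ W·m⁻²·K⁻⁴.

T ≈ 561 K

The star's surface emits σT_*⁴; at distance d the flux is S = σT_*⁴(R_*/d)².
S = 5.67×10⁻⁸·(8680)⁴·(2.68×10⁹/3.21×10¹¹)² = 22430 W/m².
For an isothermal sphere T⁴ = (1−a)S/(4σ) = 9.892×10¹⁰ K⁴.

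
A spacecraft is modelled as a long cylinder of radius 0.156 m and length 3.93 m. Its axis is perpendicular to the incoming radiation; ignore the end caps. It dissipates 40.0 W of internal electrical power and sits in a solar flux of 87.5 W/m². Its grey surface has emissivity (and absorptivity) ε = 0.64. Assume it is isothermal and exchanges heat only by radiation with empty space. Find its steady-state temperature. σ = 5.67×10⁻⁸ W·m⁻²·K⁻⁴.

T ≈ 167 K

At steady state, absorbed solar power + internal power = radiated power.
Absorbed: α·S·A_cross = 0.64·87.5·1.226 = 68.66 W (cross-section 2rL).
Total input = 68.66 + 40.0 = 108.7 W.
Radiated: εσ·A_surf·T⁴ with A_surf = 2πrL = 3.852 m².
T⁴ = 108.7/(0.64·5.67×10⁻⁸·3.852) = 7.774×10⁸ K⁴.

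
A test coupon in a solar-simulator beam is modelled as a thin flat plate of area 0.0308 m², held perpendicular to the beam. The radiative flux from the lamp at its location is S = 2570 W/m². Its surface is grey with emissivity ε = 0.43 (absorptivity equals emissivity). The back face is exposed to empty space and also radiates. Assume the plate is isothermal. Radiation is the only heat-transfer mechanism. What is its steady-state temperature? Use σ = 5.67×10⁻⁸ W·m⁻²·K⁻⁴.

T ≈ 388 K

At equilibrium, absorbed power = emitted power.
Absorbing cross-section = A = 0.03080 m²; emitting surface = 2A = 0.06160 m² (ratio 2).
εS·A_cross = εσ·A_surf·T⁴  ⇒  T⁴ = S/(2σ)   (ε cancels).
T⁴ = 2570/(2·5.67×10⁻⁸) = 2.266×10¹⁰ K⁴.
T = (2.266×10¹⁰)^(1/4).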